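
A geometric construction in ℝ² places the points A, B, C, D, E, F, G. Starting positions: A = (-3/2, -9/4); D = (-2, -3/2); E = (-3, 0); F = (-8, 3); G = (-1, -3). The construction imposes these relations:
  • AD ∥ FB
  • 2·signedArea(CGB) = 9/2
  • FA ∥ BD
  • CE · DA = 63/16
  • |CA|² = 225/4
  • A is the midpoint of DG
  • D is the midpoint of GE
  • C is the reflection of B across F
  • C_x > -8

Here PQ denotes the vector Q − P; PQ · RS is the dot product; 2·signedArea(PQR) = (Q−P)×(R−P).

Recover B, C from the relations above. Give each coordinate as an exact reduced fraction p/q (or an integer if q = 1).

1. B_x = -17/2  [FA ∥ BD ∩ AD ∥ FB]
2. B_y = 15/4  [FA ∥ BD ∩ AD ∥ FB]
   → B = (-17/2, 15/4)
3. C_x = -15/2  [C is the reflection of B across F]
4. C_y = 9/4  [C is the reflection of B across F]
   → C = (-15/2, 9/4)

B = (-17/2, 15/4)
C = (-15/2, 9/4)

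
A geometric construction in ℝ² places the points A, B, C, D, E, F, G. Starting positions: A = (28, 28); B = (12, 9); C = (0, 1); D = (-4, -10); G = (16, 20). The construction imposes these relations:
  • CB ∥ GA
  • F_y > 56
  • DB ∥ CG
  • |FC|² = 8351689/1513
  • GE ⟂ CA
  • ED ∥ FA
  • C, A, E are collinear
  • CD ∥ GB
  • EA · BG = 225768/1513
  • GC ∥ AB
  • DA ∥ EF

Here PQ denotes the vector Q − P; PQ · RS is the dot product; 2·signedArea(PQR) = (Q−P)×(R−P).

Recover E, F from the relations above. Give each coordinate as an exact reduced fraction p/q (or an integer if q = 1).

E = (26908/1513, 27460/1513)
F = (75324/1513, 84954/1513)

1. E_x = 26908/1513  [C, A, E are collinear ∩ GE ⟂ CA]
2. E_y = 27460/1513  [C, A, E are collinear ∩ GE ⟂ CA]
   → E = (26908/1513, 27460/1513)
3. F_x = 75324/1513  [ED ∥ FA ∩ DA ∥ EF]
4. F_y = 84954/1513  [ED ∥ FA ∩ DA ∥ EF]
   → F = (75324/1513, 84954/1513)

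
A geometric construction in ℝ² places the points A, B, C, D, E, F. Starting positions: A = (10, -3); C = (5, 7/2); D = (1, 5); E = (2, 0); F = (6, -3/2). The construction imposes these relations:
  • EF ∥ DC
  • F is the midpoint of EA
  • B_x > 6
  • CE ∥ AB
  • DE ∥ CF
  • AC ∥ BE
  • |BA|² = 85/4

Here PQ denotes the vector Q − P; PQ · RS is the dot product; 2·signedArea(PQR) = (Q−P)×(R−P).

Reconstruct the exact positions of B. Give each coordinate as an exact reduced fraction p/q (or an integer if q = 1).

1. B_x = 7  [AC ∥ BE ∩ CE ∥ AB]
2. B_y = -13/2  [AC ∥ BE ∩ CE ∥ AB]
   → B = (7, -13/2)

B = (7, -13/2)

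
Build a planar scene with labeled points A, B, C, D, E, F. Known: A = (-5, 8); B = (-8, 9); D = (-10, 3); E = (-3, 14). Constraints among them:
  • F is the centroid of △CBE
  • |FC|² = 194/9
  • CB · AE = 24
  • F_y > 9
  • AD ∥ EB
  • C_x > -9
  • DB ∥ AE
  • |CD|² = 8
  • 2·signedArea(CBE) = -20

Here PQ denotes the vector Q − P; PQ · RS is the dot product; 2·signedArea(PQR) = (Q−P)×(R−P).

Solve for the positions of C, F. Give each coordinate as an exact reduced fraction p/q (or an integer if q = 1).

C = (-8, 5)
F = (-19/3, 28/3)

1. C_x = -8  [CB · AE = 24 ∩ 2·signedArea(CBE) = -20]
2. C_y = 5  [CB · AE = 24 ∩ 2·signedArea(CBE) = -20]
   → C = (-8, 5)
3. F_x = -19/3  [F is the centroid of △CBE]
4. F_y = 28/3  [F is the centroid of △CBE]
   → F = (-19/3, 28/3)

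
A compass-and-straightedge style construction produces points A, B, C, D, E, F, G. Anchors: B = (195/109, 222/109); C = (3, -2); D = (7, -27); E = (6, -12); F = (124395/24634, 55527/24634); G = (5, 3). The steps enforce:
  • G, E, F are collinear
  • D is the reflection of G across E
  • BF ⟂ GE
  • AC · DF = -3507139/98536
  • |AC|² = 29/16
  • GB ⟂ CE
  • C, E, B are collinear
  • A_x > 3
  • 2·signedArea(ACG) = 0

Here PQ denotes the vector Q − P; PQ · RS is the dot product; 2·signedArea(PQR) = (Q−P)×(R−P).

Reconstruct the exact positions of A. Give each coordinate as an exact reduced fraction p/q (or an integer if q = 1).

1. A_x = 7/2  [2·signedArea(ACG) = 0 ∩ AC · DF = -3507139/98536]
2. A_y = -3/4  [2·signedArea(ACG) = 0 ∩ AC · DF = -3507139/98536]
   → A = (7/2, -3/4)

A = (7/2, -3/4)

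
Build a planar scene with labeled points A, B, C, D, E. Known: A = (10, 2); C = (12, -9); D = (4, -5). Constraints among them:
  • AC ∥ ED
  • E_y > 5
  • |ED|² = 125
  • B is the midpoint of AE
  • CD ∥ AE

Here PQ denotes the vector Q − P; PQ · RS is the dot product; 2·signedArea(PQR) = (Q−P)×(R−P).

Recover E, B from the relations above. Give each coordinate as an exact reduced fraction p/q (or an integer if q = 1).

B = (6, 4)
E = (2, 6)

1. E_x = 2  [AC ∥ ED ∩ CD ∥ AE]
2. E_y = 6  [AC ∥ ED ∩ CD ∥ AE]
   → E = (2, 6)
3. B_x = 6  [B is the midpoint of AE]
4. B_y = 4  [B is the midpoint of AE]
   → B = (6, 4)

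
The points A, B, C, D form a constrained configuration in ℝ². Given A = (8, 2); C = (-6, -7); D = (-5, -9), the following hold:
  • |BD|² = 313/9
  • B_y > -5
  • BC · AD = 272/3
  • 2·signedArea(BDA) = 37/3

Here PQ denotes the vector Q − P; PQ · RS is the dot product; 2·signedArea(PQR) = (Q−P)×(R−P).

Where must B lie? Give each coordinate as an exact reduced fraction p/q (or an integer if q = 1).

1. B_x = -1  [2·signedArea(BDA) = 37/3 ∩ BC · AD = 272/3]
2. B_y = -14/3  [2·signedArea(BDA) = 37/3 ∩ BC · AD = 272/3]
   → B = (-1, -14/3)

B = (-1, -14/3)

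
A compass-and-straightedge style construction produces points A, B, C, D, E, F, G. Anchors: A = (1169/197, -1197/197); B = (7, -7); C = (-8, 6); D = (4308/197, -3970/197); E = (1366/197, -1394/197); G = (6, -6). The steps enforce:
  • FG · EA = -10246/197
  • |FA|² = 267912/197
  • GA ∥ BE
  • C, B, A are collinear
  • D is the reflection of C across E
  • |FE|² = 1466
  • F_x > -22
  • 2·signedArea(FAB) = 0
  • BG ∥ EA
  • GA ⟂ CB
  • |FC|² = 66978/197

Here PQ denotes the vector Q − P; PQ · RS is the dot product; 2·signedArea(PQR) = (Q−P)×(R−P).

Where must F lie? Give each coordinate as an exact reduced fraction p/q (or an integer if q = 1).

1. F_x = -4321/197  [2·signedArea(FAB) = 0 ∩ FG · EA = -10246/197]
2. F_y = 3561/197  [2·signedArea(FAB) = 0 ∩ FG · EA = -10246/197]
   → F = (-4321/197, 3561/197)

F = (-4321/197, 3561/197)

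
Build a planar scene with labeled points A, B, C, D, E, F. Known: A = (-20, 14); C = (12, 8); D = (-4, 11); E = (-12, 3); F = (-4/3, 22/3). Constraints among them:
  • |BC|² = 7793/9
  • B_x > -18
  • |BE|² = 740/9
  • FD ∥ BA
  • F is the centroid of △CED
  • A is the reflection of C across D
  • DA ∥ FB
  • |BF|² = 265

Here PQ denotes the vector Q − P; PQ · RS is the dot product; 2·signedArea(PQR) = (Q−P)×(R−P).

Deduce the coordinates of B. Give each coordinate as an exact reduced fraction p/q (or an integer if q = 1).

1. B_x = -52/3  [FD ∥ BA ∩ DA ∥ FB]
2. B_y = 31/3  [FD ∥ BA ∩ DA ∥ FB]
   → B = (-52/3, 31/3)

B = (-52/3, 31/3)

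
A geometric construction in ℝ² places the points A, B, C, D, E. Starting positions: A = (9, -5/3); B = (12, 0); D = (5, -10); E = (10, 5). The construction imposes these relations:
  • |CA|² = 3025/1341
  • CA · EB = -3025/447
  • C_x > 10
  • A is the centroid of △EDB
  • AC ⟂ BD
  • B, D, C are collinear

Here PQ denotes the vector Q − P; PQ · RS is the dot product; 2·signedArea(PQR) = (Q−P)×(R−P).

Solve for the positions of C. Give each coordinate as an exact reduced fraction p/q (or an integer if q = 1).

1. C_x = 4573/447  [B, D, C are collinear ∩ AC ⟂ BD]
2. C_y = -1130/447  [B, D, C are collinear ∩ AC ⟂ BD]
   → C = (4573/447, -1130/447)

C = (4573/447, -1130/447)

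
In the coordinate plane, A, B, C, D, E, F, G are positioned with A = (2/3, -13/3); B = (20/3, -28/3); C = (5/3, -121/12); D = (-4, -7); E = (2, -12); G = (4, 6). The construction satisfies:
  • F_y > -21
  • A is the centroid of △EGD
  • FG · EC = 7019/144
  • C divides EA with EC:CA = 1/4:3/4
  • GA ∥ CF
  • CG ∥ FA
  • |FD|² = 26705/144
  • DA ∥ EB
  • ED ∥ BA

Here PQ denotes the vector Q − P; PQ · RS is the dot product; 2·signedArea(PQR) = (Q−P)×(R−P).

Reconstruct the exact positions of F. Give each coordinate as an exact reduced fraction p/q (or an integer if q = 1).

F = (-5/3, -245/12)

1. F_x = -5/3  [CG ∥ FA ∩ GA ∥ CF]
2. F_y = -245/12  [CG ∥ FA ∩ GA ∥ CF]
   → F = (-5/3, -245/12)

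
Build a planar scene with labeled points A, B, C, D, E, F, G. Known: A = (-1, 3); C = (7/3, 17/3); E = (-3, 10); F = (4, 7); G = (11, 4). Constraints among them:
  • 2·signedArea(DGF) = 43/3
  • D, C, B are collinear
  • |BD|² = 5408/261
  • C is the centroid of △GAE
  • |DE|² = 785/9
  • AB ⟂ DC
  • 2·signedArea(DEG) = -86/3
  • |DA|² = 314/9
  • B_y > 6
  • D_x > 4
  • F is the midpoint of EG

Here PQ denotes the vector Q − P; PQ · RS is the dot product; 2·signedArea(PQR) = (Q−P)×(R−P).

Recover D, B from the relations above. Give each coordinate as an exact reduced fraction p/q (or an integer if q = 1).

B = (14/29, 562/87)
D = (14/3, 14/3)

1. D_x = 14/3  [line -3·x + -7·y + 140/3 = 0 ∩ |DE|² = 785/9]
2. D_y = 14/3  [line -3·x + -7·y + 140/3 = 0 ∩ |DE|² = 785/9]
   → D = (14/3, 14/3)
3. B_x = 14/29  [D, C, B are collinear ∩ AB ⟂ DC]
4. B_y = 562/87  [D, C, B are collinear ∩ AB ⟂ DC]
   → B = (14/29, 562/87)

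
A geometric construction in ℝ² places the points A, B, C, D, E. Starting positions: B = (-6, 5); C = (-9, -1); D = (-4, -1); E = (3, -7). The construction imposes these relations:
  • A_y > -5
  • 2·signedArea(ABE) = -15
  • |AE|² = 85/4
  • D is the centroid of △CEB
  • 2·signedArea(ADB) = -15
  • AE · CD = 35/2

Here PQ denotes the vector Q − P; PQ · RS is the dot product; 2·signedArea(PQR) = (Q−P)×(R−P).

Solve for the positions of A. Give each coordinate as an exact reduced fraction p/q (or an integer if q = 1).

1. A_x = -1/2  [2·signedArea(ADB) = -15 ∩ AE · CD = 35/2]
2. A_y = -4  [2·signedArea(ADB) = -15 ∩ AE · CD = 35/2]
   → A = (-1/2, -4)

A = (-1/2, -4)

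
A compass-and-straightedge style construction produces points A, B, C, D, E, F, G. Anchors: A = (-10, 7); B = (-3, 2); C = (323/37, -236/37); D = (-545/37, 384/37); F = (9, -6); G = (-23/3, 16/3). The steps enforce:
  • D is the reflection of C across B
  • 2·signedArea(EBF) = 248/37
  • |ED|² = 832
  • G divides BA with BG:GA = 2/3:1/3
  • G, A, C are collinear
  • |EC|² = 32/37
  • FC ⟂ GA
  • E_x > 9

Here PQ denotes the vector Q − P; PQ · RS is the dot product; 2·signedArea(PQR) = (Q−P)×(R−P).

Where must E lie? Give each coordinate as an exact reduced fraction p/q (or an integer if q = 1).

E = (343/37, -208/37)

1. E_x = 343/37  [line 8·x + 12·y + -248/37 = 0 ∩ |ED|² = 832]
2. E_y = -208/37  [line 8·x + 12·y + -248/37 = 0 ∩ |ED|² = 832]
   → E = (343/37, -208/37)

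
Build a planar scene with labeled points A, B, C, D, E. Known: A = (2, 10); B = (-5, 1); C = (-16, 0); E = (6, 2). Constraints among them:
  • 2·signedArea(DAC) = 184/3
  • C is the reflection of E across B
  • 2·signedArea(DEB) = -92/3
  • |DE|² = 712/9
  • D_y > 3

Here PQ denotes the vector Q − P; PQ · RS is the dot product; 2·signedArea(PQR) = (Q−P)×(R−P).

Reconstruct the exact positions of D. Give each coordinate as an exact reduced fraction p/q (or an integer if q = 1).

D = (-8/3, 4)

1. D_x = -8/3  [2·signedArea(DAC) = 184/3 ∩ 2·signedArea(DEB) = -92/3]
2. D_y = 4  [2·signedArea(DAC) = 184/3 ∩ 2·signedArea(DEB) = -92/3]
   → D = (-8/3, 4)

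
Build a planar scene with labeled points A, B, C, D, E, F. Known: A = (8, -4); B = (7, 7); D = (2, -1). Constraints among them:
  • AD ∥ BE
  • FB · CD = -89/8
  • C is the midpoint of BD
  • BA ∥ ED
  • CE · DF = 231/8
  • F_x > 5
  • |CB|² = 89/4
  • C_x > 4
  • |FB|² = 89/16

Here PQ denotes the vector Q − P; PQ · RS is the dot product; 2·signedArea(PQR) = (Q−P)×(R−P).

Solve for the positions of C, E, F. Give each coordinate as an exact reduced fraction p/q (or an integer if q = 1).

C = (9/2, 3)
E = (1, 10)
F = (23/4, 5)

1. C_x = 9/2  [C is the midpoint of BD]
2. C_y = 3  [C is the midpoint of BD]
   → C = (9/2, 3)
3. E_x = 1  [BA ∥ ED ∩ AD ∥ BE]
4. E_y = 10  [BA ∥ ED ∩ AD ∥ BE]
   → E = (1, 10)
5. F_x = 23/4  [FB · CD = -89/8 ∩ CE · DF = 231/8]
6. F_y = 5  [FB · CD = -89/8 ∩ CE · DF = 231/8]
   → F = (23/4, 5)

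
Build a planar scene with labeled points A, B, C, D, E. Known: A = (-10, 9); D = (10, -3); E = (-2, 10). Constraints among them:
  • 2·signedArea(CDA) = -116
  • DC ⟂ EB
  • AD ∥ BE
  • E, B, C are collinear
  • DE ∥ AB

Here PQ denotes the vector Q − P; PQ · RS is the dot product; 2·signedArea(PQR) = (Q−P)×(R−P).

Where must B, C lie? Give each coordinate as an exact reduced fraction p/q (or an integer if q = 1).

B = (-22, 22)
C = (427/34, 43/34)

1. B_x = -22  [AD ∥ BE ∩ DE ∥ AB]
2. B_y = 22  [AD ∥ BE ∩ DE ∥ AB]
   → B = (-22, 22)
3. C_x = 427/34  [E, B, C are collinear ∩ DC ⟂ EB]
4. C_y = 43/34  [E, B, C are collinear ∩ DC ⟂ EB]
   → C = (427/34, 43/34)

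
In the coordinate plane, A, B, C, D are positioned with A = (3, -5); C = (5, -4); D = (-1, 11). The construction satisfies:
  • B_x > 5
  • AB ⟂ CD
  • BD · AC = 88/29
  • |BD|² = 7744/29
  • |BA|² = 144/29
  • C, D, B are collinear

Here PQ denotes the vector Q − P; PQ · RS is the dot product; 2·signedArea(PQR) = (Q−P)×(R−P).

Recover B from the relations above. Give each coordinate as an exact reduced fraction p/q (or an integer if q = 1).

B = (147/29, -121/29)

1. B_x = 147/29  [C, D, B are collinear ∩ AB ⟂ CD]
2. B_y = -121/29  [C, D, B are collinear ∩ AB ⟂ CD]
   → B = (147/29, -121/29)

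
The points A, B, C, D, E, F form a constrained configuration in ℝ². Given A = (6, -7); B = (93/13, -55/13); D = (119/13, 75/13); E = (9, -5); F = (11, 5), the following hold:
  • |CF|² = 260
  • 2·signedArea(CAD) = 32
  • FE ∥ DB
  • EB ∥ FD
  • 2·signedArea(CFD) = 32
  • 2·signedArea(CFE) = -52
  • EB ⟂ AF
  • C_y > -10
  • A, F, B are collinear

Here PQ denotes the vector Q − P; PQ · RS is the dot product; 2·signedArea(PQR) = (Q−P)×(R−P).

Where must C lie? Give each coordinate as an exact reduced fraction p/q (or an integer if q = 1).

1. C_x = 3  [2·signedArea(CFE) = -52 ∩ 2·signedArea(CFD) = 32]
2. C_y = -9  [2·signedArea(CFE) = -52 ∩ 2·signedArea(CFD) = 32]
   → C = (3, -9)

C = (3, -9)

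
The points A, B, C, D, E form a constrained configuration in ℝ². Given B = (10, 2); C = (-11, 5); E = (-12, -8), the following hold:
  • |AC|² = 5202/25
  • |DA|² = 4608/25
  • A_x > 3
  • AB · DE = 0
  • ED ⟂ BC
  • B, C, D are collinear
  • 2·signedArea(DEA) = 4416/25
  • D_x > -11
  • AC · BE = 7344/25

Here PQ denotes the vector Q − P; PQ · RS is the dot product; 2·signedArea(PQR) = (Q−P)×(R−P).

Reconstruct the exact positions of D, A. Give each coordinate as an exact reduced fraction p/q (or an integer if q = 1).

1. D_x = -254/25  [B, C, D are collinear ∩ ED ⟂ BC]
2. D_y = 122/25  [B, C, D are collinear ∩ ED ⟂ BC]
   → D = (-254/25, 122/25)
3. A_x = 82/25  [AB · DE = 0 ∩ 2·signedArea(DEA) = 4416/25]
4. A_y = 74/25  [AB · DE = 0 ∩ 2·signedArea(DEA) = 4416/25]
   → A = (82/25, 74/25)

A = (82/25, 74/25)
D = (-254/25, 122/25)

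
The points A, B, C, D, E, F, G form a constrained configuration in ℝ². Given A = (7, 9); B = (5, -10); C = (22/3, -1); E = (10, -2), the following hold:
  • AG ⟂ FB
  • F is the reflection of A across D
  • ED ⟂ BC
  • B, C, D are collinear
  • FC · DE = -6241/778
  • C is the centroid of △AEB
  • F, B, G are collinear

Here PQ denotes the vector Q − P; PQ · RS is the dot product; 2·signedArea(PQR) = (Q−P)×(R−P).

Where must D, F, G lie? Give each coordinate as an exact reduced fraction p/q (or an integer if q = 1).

D = (5647/778, -1003/778)
F = (2924/389, -4504/389)
G = (-2826947/1335437, -7393658/1335437)

1. D_x = 5647/778  [B, C, D are collinear ∩ ED ⟂ BC]
2. D_y = -1003/778  [B, C, D are collinear ∩ ED ⟂ BC]
   → D = (5647/778, -1003/778)
3. F_x = 2924/389  [F is the reflection of A across D]
4. F_y = -4504/389  [F is the reflection of A across D]
   → F = (2924/389, -4504/389)
5. G_x = -2826947/1335437  [F, B, G are collinear ∩ AG ⟂ FB]
6. G_y = -7393658/1335437  [F, B, G are collinear ∩ AG ⟂ FB]
   → G = (-2826947/1335437, -7393658/1335437)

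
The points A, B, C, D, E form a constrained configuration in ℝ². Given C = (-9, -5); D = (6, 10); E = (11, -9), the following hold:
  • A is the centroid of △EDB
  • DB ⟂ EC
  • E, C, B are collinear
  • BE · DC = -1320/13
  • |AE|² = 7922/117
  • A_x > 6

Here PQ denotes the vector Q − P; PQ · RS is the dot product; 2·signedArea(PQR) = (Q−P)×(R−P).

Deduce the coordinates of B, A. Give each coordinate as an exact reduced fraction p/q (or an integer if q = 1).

1. B_x = 33/13  [E, C, B are collinear ∩ DB ⟂ EC]
2. B_y = -95/13  [E, C, B are collinear ∩ DB ⟂ EC]
   → B = (33/13, -95/13)
3. A_x = 254/39  [A is the centroid of △EDB]
4. A_y = -82/39  [A is the centroid of △EDB]
   → A = (254/39, -82/39)

A = (254/39, -82/39)
B = (33/13, -95/13)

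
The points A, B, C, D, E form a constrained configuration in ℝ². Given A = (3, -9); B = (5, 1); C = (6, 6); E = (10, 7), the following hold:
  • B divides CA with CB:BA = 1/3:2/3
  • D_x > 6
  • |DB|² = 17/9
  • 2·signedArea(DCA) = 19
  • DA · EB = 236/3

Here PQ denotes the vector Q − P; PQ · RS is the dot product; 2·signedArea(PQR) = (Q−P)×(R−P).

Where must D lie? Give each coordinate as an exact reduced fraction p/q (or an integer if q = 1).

1. D_x = 19/3  [DA · EB = 236/3 ∩ 2·signedArea(DCA) = 19]
2. D_y = 4/3  [DA · EB = 236/3 ∩ 2·signedArea(DCA) = 19]
   → D = (19/3, 4/3)

D = (19/3, 4/3)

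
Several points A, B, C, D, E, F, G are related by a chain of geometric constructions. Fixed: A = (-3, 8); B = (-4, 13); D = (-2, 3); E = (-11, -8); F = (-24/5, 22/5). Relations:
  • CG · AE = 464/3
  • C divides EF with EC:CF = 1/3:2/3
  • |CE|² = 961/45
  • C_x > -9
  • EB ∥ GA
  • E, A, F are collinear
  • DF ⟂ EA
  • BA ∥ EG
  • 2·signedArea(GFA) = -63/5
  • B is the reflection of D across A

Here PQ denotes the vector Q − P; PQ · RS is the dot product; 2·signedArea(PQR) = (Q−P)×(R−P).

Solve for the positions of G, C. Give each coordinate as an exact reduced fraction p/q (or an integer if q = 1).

1. G_x = -10  [EB ∥ GA ∩ BA ∥ EG]
2. G_y = -13  [EB ∥ GA ∩ BA ∥ EG]
   → G = (-10, -13)
3. C_x = -134/15  [C divides EF with EC:CF = 1/3:2/3]
4. C_y = -58/15  [C divides EF with EC:CF = 1/3:2/3]
   → C = (-134/15, -58/15)

C = (-134/15, -58/15)
G = (-10, -13)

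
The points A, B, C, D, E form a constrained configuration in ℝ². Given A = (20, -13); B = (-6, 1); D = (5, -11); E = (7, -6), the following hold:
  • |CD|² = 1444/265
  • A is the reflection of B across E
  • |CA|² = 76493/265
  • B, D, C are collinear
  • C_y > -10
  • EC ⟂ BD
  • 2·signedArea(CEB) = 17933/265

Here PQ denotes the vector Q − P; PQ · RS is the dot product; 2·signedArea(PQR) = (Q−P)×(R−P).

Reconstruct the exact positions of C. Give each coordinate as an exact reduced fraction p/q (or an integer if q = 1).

1. C_x = 907/265  [B, D, C are collinear ∩ EC ⟂ BD]
2. C_y = -2459/265  [B, D, C are collinear ∩ EC ⟂ BD]
   → C = (907/265, -2459/265)

C = (907/265, -2459/265)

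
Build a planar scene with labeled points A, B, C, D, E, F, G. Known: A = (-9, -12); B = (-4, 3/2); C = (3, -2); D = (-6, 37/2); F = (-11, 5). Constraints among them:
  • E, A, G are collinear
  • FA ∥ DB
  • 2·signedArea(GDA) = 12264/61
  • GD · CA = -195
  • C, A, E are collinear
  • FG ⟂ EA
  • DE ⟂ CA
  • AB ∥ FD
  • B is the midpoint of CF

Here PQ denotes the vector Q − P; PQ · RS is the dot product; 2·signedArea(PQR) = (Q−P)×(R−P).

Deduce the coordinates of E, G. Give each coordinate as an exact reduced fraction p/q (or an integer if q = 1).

E = (474/61, 241/122)
G = (-111/61, -367/61)

1. E_x = 474/61  [C, A, E are collinear ∩ DE ⟂ CA]
2. E_y = 241/122  [C, A, E are collinear ∩ DE ⟂ CA]
   → E = (474/61, 241/122)
3. G_x = -111/61  [E, A, G are collinear ∩ FG ⟂ EA]
4. G_y = -367/61  [E, A, G are collinear ∩ FG ⟂ EA]
   → G = (-111/61, -367/61)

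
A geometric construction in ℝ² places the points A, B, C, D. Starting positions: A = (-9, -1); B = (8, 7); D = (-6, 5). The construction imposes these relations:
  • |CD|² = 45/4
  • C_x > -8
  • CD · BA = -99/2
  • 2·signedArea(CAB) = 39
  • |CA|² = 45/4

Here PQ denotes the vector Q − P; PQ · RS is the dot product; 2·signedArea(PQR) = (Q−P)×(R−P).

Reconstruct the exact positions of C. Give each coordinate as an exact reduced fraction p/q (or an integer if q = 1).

1. C_x = -15/2  [2·signedArea(CAB) = 39 ∩ CD · BA = -99/2]
2. C_y = 2  [2·signedArea(CAB) = 39 ∩ CD · BA = -99/2]
   → C = (-15/2, 2)

C = (-15/2, 2)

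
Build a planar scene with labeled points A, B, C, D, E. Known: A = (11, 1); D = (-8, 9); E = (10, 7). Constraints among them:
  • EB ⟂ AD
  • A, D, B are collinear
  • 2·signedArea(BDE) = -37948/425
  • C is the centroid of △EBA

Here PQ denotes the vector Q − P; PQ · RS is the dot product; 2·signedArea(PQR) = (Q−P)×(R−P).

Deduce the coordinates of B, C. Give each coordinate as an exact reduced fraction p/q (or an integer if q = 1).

B = (3402/425, 961/425)
C = (4109/425, 4361/1275)

1. B_x = 3402/425  [A, D, B are collinear ∩ EB ⟂ AD]
2. B_y = 961/425  [A, D, B are collinear ∩ EB ⟂ AD]
   → B = (3402/425, 961/425)
3. C_x = 4109/425  [C is the centroid of △EBA]
4. C_y = 4361/1275  [C is the centroid of △EBA]
   → C = (4109/425, 4361/1275)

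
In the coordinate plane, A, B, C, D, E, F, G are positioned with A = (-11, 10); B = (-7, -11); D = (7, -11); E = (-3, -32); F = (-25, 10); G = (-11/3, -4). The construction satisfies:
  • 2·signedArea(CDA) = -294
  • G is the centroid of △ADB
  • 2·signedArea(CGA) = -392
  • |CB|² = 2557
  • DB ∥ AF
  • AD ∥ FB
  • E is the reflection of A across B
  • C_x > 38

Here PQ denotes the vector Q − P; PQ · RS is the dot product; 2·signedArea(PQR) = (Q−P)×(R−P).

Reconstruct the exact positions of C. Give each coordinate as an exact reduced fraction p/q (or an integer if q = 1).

C = (39, -32)

1. C_x = 39  [2·signedArea(CDA) = -294 ∩ 2·signedArea(CGA) = -392]
2. C_y = -32  [2·signedArea(CDA) = -294 ∩ 2·signedArea(CGA) = -392]
   → C = (39, -32)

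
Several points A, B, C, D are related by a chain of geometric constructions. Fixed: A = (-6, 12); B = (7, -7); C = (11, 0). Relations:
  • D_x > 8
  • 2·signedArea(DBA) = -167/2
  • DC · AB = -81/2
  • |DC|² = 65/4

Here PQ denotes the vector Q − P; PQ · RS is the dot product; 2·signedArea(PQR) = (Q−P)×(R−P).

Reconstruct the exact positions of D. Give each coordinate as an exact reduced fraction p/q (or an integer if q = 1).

1. D_x = 9  [2·signedArea(DBA) = -167/2 ∩ DC · AB = -81/2]
2. D_y = -7/2  [2·signedArea(DBA) = -167/2 ∩ DC · AB = -81/2]
   → D = (9, -7/2)

D = (9, -7/2)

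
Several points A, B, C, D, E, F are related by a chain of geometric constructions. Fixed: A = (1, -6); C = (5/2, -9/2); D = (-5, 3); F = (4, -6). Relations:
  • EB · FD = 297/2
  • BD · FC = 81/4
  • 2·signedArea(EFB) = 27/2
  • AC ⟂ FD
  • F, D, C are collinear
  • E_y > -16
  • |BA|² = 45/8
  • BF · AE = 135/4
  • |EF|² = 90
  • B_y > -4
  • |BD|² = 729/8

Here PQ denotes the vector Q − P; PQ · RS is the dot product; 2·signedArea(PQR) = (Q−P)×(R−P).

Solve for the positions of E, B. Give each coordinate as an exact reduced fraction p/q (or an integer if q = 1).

B = (7/4, -15/4)
E = (7, -15)

1. B_x = 7/4  [line 3/2·x + -3/2·y + -33/4 = 0 ∩ |BD|² = 729/8]
2. B_y = -15/4  [line 3/2·x + -3/2·y + -33/4 = 0 ∩ |BD|² = 729/8]
   → B = (7/4, -15/4)
3. E_x = 7  [EB · FD = 297/2 ∩ 2·signedArea(EFB) = 27/2]
4. E_y = -15  [EB · FD = 297/2 ∩ 2·signedArea(EFB) = 27/2]
   → E = (7, -15)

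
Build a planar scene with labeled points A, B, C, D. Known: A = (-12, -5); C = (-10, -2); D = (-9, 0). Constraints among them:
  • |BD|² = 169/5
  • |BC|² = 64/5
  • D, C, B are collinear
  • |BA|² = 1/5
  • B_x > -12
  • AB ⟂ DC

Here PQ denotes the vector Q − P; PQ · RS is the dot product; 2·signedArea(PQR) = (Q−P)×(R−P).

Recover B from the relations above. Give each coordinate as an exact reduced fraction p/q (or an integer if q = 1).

1. B_x = -58/5  [D, C, B are collinear ∩ AB ⟂ DC]
2. B_y = -26/5  [D, C, B are collinear ∩ AB ⟂ DC]
   → B = (-58/5, -26/5)

B = (-58/5, -26/5)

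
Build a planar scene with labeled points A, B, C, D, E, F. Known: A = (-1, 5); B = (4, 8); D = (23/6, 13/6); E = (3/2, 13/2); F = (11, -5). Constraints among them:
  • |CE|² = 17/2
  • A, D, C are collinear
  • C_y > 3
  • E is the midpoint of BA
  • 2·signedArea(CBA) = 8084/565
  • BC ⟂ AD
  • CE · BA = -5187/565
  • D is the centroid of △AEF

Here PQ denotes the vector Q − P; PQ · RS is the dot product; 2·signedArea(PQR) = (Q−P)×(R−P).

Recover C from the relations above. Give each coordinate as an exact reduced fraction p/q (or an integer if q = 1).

1. C_x = 798/565  [A, D, C are collinear ∩ BC ⟂ AD]
2. C_y = 2026/565  [A, D, C are collinear ∩ BC ⟂ AD]
   → C = (798/565, 2026/565)

C = (798/565, 2026/565)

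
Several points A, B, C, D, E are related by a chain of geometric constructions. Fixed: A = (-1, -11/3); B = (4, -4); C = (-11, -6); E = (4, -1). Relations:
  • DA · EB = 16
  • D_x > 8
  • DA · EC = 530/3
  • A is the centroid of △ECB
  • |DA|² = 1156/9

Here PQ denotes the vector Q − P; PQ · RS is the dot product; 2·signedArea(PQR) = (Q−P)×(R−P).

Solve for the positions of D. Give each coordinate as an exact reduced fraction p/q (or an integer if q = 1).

D = (9, 5/3)

1. D_x = 9  [DA · EB = 16 ∩ DA · EC = 530/3]
2. D_y = 5/3  [DA · EB = 16 ∩ DA · EC = 530/3]
   → D = (9, 5/3)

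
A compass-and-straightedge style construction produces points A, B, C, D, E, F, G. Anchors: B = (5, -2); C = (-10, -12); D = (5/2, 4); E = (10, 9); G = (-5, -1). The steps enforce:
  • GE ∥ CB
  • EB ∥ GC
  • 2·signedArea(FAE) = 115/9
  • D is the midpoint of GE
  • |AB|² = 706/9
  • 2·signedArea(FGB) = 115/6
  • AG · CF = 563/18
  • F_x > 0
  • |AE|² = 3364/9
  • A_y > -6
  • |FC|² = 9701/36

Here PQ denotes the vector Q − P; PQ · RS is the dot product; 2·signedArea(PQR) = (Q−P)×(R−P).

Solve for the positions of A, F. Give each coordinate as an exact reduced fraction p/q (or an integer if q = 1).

A = (-10/3, -5)
F = (5/6, 1/3)

1. F_x = 5/6  [line 1·x + 10·y + -25/6 = 0 ∩ |FC|² = 9701/36]
2. F_y = 1/3  [line 1·x + 10·y + -25/6 = 0 ∩ |FC|² = 9701/36]
   → F = (5/6, 1/3)
3. A_x = -10/3  [AG · CF = 563/18 ∩ 2·signedArea(FAE) = 115/9]
4. A_y = -5  [AG · CF = 563/18 ∩ 2·signedArea(FAE) = 115/9]
   → A = (-10/3, -5)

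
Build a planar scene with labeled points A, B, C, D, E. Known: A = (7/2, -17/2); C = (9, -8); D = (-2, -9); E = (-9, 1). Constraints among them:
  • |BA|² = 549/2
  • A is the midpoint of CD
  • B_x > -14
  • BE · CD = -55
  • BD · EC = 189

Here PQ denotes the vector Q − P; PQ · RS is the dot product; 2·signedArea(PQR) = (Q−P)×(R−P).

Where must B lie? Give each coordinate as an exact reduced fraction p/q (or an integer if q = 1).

B = (-13, -10)

1. B_x = -13  [BD · EC = 189 ∩ BE · CD = -55]
2. B_y = -10  [BD · EC = 189 ∩ BE · CD = -55]
   → B = (-13, -10)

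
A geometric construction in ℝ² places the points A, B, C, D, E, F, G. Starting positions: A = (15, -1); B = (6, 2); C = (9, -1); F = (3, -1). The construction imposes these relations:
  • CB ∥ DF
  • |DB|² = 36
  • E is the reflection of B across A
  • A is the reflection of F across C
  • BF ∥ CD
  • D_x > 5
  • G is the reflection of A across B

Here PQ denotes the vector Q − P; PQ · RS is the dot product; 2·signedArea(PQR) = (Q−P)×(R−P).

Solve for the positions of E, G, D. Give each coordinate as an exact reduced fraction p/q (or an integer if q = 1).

1. E_x = 24  [E is the reflection of B across A]
2. E_y = -4  [E is the reflection of B across A]
   → E = (24, -4)
3. G_x = -3  [G is the reflection of A across B]
4. G_y = 5  [G is the reflection of A across B]
   → G = (-3, 5)
5. D_x = 6  [CB ∥ DF ∩ BF ∥ CD]
6. D_y = -4  [CB ∥ DF ∩ BF ∥ CD]
   → D = (6, -4)

D = (6, -4)
E = (24, -4)
G = (-3, 5)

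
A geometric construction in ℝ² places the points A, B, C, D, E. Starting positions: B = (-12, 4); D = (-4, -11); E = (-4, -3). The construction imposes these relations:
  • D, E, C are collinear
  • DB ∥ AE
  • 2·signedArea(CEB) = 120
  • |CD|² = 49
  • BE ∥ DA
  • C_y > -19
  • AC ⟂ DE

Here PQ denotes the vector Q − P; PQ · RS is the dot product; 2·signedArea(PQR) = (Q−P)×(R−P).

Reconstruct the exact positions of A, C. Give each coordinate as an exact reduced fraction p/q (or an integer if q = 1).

1. A_x = 4  [DB ∥ AE ∩ BE ∥ DA]
2. A_y = -18  [DB ∥ AE ∩ BE ∥ DA]
   → A = (4, -18)
3. C_x = -4  [D, E, C are collinear ∩ AC ⟂ DE]
4. C_y = -18  [D, E, C are collinear ∩ AC ⟂ DE]
   → C = (-4, -18)

A = (4, -18)
C = (-4, -18)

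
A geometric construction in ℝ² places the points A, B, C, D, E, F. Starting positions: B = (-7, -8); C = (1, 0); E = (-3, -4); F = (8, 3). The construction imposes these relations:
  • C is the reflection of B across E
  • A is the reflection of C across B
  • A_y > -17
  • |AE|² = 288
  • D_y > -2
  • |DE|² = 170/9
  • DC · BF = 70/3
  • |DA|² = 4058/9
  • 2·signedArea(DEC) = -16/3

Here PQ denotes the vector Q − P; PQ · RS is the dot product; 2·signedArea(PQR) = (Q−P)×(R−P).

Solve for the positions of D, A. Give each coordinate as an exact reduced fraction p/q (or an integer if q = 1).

1. D_x = 2/3  [2·signedArea(DEC) = -16/3 ∩ DC · BF = 70/3]
2. D_y = -5/3  [2·signedArea(DEC) = -16/3 ∩ DC · BF = 70/3]
   → D = (2/3, -5/3)
3. A_x = -15  [A is the reflection of C across B]
4. A_y = -16  [A is the reflection of C across B]
   → A = (-15, -16)

A = (-15, -16)
D = (2/3, -5/3)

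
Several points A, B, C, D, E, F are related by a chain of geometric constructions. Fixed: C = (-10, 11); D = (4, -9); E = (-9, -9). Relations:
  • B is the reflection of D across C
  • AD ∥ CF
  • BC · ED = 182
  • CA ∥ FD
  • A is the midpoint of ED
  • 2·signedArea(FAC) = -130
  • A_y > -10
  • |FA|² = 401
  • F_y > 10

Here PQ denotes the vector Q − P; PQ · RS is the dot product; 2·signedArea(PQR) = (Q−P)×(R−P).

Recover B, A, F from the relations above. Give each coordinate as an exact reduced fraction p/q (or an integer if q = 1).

A = (-5/2, -9)
B = (-24, 31)
F = (-7/2, 11)

1. B_x = -24  [B is the reflection of D across C]
2. B_y = 31  [B is the reflection of D across C]
   → B = (-24, 31)
3. A_x = -5/2  [A is the midpoint of ED]
4. A_y = -9  [A is the midpoint of ED]
   → A = (-5/2, -9)
5. F_x = -7/2  [CA ∥ FD ∩ AD ∥ CF]
6. F_y = 11  [CA ∥ FD ∩ AD ∥ CF]
   → F = (-7/2, 11)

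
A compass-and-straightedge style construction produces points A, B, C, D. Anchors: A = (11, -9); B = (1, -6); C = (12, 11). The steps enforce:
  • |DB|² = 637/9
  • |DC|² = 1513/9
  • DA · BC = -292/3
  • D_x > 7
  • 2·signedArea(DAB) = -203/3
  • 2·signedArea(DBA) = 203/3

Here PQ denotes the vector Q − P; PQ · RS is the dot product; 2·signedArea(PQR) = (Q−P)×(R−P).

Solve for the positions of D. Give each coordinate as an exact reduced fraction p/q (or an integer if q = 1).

D = (8, -4/3)

1. D_x = 8  [2·signedArea(DAB) = -203/3 ∩ DA · BC = -292/3]
2. D_y = -4/3  [2·signedArea(DAB) = -203/3 ∩ DA · BC = -292/3]
   → D = (8, -4/3)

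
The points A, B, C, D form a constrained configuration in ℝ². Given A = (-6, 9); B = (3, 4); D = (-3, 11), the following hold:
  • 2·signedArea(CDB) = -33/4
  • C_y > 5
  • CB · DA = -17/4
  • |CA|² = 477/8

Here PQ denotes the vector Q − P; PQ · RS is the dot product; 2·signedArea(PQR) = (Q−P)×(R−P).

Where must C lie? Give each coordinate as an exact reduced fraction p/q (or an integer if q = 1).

C = (3/4, 21/4)

1. C_x = 3/4  [CB · DA = -17/4 ∩ 2·signedArea(CDB) = -33/4]
2. C_y = 21/4  [CB · DA = -17/4 ∩ 2·signedArea(CDB) = -33/4]
   → C = (3/4, 21/4)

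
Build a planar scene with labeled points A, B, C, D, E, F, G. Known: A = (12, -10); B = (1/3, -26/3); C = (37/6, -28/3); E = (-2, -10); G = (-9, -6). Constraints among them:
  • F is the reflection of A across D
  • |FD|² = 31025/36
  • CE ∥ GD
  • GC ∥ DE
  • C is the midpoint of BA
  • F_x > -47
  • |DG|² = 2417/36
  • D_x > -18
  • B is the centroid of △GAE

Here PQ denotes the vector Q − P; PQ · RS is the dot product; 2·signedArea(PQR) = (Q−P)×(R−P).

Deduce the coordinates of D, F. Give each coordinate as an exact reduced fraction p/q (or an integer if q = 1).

D = (-103/6, -20/3)
F = (-139/3, -10/3)

1. D_x = -103/6  [GC ∥ DE ∩ CE ∥ GD]
2. D_y = -20/3  [GC ∥ DE ∩ CE ∥ GD]
   → D = (-103/6, -20/3)
3. F_x = -139/3  [F is the reflection of A across D]
4. F_y = -10/3  [F is the reflection of A across D]
   → F = (-139/3, -10/3)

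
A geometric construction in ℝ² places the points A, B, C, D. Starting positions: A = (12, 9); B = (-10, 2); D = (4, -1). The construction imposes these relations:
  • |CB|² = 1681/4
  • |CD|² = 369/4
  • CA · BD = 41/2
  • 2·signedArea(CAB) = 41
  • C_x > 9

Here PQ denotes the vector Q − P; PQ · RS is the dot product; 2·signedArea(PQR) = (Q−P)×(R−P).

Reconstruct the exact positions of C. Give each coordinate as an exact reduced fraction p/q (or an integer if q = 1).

C = (10, 13/2)

1. C_x = 10  [2·signedArea(CAB) = 41 ∩ CA · BD = 41/2]
2. C_y = 13/2  [2·signedArea(CAB) = 41 ∩ CA · BD = 41/2]
   → C = (10, 13/2)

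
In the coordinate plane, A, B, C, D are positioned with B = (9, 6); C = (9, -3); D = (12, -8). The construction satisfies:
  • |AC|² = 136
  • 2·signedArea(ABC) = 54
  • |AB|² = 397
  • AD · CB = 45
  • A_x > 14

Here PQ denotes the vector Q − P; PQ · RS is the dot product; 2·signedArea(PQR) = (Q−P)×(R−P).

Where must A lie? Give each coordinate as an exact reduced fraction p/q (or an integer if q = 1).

1. A_x = 15  [2·signedArea(ABC) = 54 ∩ AD · CB = 45]
2. A_y = -13  [2·signedArea(ABC) = 54 ∩ AD · CB = 45]
   → A = (15, -13)

A = (15, -13)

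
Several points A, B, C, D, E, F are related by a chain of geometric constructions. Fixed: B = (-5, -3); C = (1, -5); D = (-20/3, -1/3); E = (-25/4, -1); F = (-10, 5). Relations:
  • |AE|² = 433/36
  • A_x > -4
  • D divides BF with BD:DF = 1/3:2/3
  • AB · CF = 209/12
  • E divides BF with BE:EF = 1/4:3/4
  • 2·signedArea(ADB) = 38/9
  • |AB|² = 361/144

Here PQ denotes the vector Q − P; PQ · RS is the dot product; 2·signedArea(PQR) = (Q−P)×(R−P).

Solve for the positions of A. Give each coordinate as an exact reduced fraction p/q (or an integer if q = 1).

A = (-41/12, -3)

1. A_x = -41/12  [2·signedArea(ADB) = 38/9 ∩ AB · CF = 209/12]
2. A_y = -3  [2·signedArea(ADB) = 38/9 ∩ AB · CF = 209/12]
   → A = (-41/12, -3)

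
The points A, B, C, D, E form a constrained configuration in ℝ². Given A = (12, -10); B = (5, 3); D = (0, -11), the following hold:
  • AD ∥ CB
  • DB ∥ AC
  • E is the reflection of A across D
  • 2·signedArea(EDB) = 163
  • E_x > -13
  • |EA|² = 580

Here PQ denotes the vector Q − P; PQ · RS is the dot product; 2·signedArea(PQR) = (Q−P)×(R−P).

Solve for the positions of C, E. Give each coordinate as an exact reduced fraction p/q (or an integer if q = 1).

C = (17, 4)
E = (-12, -12)

1. C_x = 17  [AD ∥ CB ∩ DB ∥ AC]
2. C_y = 4  [AD ∥ CB ∩ DB ∥ AC]
   → C = (17, 4)
3. E_x = -12  [E is the reflection of A across D]
4. E_y = -12  [E is the reflection of A across D]
   → E = (-12, -12)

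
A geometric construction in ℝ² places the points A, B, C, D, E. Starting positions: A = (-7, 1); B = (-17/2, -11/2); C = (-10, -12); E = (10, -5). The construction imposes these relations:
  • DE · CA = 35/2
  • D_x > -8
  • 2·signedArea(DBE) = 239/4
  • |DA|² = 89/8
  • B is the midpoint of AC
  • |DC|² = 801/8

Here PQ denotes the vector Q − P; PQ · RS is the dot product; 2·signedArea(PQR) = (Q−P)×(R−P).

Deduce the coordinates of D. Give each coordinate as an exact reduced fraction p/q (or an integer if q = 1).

1. D_x = -31/4  [DE · CA = 35/2 ∩ 2·signedArea(DBE) = 239/4]
2. D_y = -9/4  [DE · CA = 35/2 ∩ 2·signedArea(DBE) = 239/4]
   → D = (-31/4, -9/4)

D = (-31/4, -9/4)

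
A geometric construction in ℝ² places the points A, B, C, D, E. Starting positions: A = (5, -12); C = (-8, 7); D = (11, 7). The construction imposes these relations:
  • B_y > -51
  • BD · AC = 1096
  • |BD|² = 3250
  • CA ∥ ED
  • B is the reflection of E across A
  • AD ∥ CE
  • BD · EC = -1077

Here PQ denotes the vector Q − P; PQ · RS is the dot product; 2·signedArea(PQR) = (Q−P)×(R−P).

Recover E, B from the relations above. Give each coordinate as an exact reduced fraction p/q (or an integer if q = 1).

1. E_x = -2  [CA ∥ ED ∩ AD ∥ CE]
2. E_y = 26  [CA ∥ ED ∩ AD ∥ CE]
   → E = (-2, 26)
3. B_x = 12  [B is the reflection of E across A]
4. B_y = -50  [B is the reflection of E across A]
   → B = (12, -50)

B = (12, -50)
E = (-2, 26)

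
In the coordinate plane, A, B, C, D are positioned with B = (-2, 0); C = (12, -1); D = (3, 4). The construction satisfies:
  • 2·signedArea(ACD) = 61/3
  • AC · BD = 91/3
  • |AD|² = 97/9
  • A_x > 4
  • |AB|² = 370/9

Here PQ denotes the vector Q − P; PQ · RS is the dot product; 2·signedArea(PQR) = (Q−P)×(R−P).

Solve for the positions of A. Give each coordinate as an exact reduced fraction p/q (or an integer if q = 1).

1. A_x = 13/3  [AC · BD = 91/3 ∩ 2·signedArea(ACD) = 61/3]
2. A_y = 1  [AC · BD = 91/3 ∩ 2·signedArea(ACD) = 61/3]
   → A = (13/3, 1)

A = (13/3, 1)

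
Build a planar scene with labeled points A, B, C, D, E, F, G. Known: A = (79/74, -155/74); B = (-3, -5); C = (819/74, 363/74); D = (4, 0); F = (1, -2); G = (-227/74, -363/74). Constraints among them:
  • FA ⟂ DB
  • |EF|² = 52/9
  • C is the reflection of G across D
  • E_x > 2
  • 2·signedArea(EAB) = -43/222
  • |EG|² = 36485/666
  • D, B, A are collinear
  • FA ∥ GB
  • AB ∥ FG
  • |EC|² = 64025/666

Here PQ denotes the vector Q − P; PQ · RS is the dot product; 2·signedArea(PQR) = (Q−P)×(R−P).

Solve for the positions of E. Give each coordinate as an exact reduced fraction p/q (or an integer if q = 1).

E = (3, -2/3)

1. E_x = 3  [line 215/74·x + -301/74·y + -2537/222 = 0 ∩ |EG|² = 36485/666]
2. E_y = -2/3  [line 215/74·x + -301/74·y + -2537/222 = 0 ∩ |EG|² = 36485/666]
   → E = (3, -2/3)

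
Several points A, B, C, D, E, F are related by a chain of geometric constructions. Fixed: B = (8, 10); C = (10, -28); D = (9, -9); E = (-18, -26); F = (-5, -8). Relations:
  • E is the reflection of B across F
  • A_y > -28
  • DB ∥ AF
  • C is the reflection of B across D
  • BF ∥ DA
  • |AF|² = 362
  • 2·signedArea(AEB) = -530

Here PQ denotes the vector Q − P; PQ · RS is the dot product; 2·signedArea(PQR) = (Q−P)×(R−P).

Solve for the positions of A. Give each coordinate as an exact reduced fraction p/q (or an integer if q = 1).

1. A_x = -4  [DB ∥ AF ∩ BF ∥ DA]
2. A_y = -27  [DB ∥ AF ∩ BF ∥ DA]
   → A = (-4, -27)

A = (-4, -27)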